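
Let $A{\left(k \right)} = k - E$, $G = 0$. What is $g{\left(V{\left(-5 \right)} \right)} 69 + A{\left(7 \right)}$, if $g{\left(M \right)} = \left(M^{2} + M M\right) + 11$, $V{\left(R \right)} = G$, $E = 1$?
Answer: $765$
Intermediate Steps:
$V{\left(R \right)} = 0$
$A{\left(k \right)} = -1 + k$ ($A{\left(k \right)} = k - 1 = -1 + k$)
$g{\left(M \right)} = 11 + 2 M^{2}$ ($g{\left(M \right)} = \left(M^{2} + M^{2}\right) + 11 = 2 M^{2} + 11 = 11 + 2 M^{2}$)
$g{\left(V{\left(-5 \right)} \right)} 69 + A{\left(7 \right)} = \left(11 + 2 \cdot 0^{2}\right) 69 + \left(-1 + 7\right) = \left(11 + 2 \cdot 0\right) 69 + 6 = \left(11 + 0\right) 69 + 6 = 11 \cdot 69 + 6 = 759 + 6 = 765$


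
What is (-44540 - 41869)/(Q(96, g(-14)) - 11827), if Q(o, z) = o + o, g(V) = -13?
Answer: 86409/11635 ≈ 7.4266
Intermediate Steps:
Q(o, z) = 2*o
(-44540 - 41869)/(Q(96, g(-14)) - 11827) = (-44540 - 41869)/(2*96 - 11827) = -86409/(192 - 11827) = -86409/(-11635) = -86409*(-1/11635) = 86409/11635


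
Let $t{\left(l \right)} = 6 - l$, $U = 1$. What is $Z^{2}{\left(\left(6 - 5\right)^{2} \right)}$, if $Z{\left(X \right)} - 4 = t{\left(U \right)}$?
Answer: $81$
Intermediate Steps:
$Z{\left(X \right)} = 9$ ($Z{\left(X \right)} = 4 + \left(6 - 1\right) = 4 + 5 = 9$)
$Z^{2}{\left(\left(6 - 5\right)^{2} \right)} = 9^{2} = 81$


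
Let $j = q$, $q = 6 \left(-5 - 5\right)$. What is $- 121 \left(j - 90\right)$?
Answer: $18150$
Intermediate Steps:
$q = -60$ ($q = 6 \left(-10\right) = -60$)
$j = -60$
$- 121 \left(j - 90\right) = - 121 \left(-60 - 90\right) = \left(-121\right) \left(-150\right) = 18150$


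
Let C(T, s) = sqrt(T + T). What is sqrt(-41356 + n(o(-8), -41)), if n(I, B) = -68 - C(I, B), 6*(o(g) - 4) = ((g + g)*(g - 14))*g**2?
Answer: sqrt(-372816 - 6*sqrt(16914))/3 ≈ 203.74*I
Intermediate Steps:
C(T, s) = sqrt(2)*sqrt(T) (C(T, s) = sqrt(2*T) = sqrt(2)*sqrt(T))
o(g) = 4 + g**3*(-14 + g)/3 (o(g) = 4 + (((g + g)*(g - 14))*g**2)/6 = 4 + (((2*g)*(-14 + g))*g**2)/6 = 4 + ((2*g*(-14 + g))*g**2)/6 = 4 + (2*g**3*(-14 + g))/6 = 4 + g**3*(-14 + g)/3)
n(I, B) = -68 - sqrt(2)*sqrt(I)
sqrt(-41356 + n(o(-8), -41)) = sqrt(-41356 + (-68 - sqrt(2)*sqrt(4 - 14/3*(-8)**3 + (1/3)*(-8)**4))) = sqrt(-41356 + (-68 - sqrt(2)*sqrt(4 - 14/3*(-512) + (1/3)*4096))) = sqrt(-41356 + (-68 - sqrt(2)*sqrt(4 + 7168/3 + 4096/3))) = sqrt(-41356 + (-68 - sqrt(2)*sqrt(11276/3))) = sqrt(-41356 + (-68 - sqrt(2)*2*sqrt(8457)/3)) = sqrt(-41356 + (-68 - 2*sqrt(16914)/3)) = sqrt(-41424 - 2*sqrt(16914)/3)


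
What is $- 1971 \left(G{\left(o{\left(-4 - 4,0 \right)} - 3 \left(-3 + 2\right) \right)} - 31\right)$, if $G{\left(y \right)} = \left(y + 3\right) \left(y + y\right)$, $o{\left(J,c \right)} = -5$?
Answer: $68985$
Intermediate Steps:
$G{\left(y \right)} = 2 y \left(3 + y\right)$ ($G{\left(y \right)} = \left(3 + y\right) 2 y = 2 y \left(3 + y\right)$)
$- 1971 \left(G{\left(o{\left(-4 - 4,0 \right)} - 3 \left(-3 + 2\right) \right)} - 31\right) = - 1971 \left(2 \left(-5 - 3 \left(-3 + 2\right)\right) \left(3 - \left(5 + 3 \left(-3 + 2\right)\right)\right) - 31\right) = - 1971 \left(2 \left(-5 - -3\right) \left(3 - 2\right) - 31\right) = - 1971 \left(2 \left(-5 + 3\right) \left(3 + \left(-5 + 3\right)\right) - 31\right) = - 1971 \left(2 \left(-2\right) \left(3 - 2\right) - 31\right) = - 1971 \left(2 \left(-2\right) 1 - 31\right) = - 1971 \left(-4 - 31\right) = \left(-1971\right) \left(-35\right) = 68985$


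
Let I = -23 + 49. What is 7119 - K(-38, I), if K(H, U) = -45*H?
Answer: 5409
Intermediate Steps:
I = 26
7119 - K(-38, I) = 7119 - (-45)*(-38) = 7119 - 1*1710 = 7119 - 1710 = 5409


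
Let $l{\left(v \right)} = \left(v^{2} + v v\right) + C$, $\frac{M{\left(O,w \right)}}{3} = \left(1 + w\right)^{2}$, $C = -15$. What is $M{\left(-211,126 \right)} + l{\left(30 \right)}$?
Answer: $50172$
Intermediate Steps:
$M{\left(O,w \right)} = 3 \left(1 + w\right)^{2}$
$l{\left(v \right)} = -15 + 2 v^{2}$ ($l{\left(v \right)} = \left(v^{2} + v v\right) - 15 = \left(v^{2} + v^{2}\right) - 15 = 2 v^{2} - 15 = -15 + 2 v^{2}$)
$M{\left(-211,126 \right)} + l{\left(30 \right)} = 3 \left(1 + 126\right)^{2} - \left(15 - 2 \cdot 30^{2}\right) = 3 \cdot 127^{2} + \left(-15 + 2 \cdot 900\right) = 3 \cdot 16129 + \left(-15 + 1800\right) = 48387 + 1785 = 50172$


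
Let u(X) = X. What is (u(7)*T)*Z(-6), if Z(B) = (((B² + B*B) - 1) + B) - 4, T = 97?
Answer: 41419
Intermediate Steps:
Z(B) = -5 + B + 2*B² (Z(B) = (((B² + B²) - 1) + B) - 4 = ((2*B² - 1) + B) - 4 = ((-1 + 2*B²) + B) - 4 = (-1 + B + 2*B²) - 4 = -5 + B + 2*B²)
(u(7)*T)*Z(-6) = (7*97)*(-5 - 6 + 2*(-6)²) = 679*(-5 - 6 + 2*36) = 679*(-5 - 6 + 72) = 679*61 = 41419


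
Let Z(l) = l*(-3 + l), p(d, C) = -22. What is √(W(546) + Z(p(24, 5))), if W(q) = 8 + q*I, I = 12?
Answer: 3*√790 ≈ 84.321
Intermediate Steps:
W(q) = 8 + 12*q (W(q) = 8 + q*12 = 8 + 12*q)
√(W(546) + Z(p(24, 5))) = √((8 + 12*546) - 22*(-3 - 22)) = √((8 + 6552) - 22*(-25)) = √(6560 + 550) = √7110 = 3*√790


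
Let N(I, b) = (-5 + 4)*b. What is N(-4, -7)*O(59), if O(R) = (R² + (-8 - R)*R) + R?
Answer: -2891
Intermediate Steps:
O(R) = R + R² + R*(-8 - R) (O(R) = (R² + R*(-8 - R)) + R = R + R² + R*(-8 - R))
N(I, b) = -b
N(-4, -7)*O(59) = (-1*(-7))*(-7*59) = 7*(-413) = -2891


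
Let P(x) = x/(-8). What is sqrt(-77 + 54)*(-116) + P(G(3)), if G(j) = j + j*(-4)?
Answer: 9/8 - 116*I*sqrt(23) ≈ 1.125 - 556.32*I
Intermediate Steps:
G(j) = -3*j (G(j) = j - 4*j = -3*j)
P(x) = -x/8 (P(x) = x*(-1/8) = -x/8)
sqrt(-77 + 54)*(-116) + P(G(3)) = sqrt(-77 + 54)*(-116) - (-3)*3/8 = sqrt(-23)*(-116) - 1/8*(-9) = (I*sqrt(23))*(-116) + 9/8 = -116*I*sqrt(23) + 9/8 = 9/8 - 116*I*sqrt(23)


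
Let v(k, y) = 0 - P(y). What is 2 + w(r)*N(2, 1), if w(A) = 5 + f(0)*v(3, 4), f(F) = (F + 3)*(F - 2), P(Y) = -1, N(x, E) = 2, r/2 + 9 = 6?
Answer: 0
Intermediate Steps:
r = -6 (r = -18 + 2*6 = -18 + 12 = -6)
v(k, y) = 1 (v(k, y) = 0 - 1*(-1) = 0 + 1 = 1)
f(F) = (-2 + F)*(3 + F) (f(F) = (3 + F)*(-2 + F) = (-2 + F)*(3 + F))
w(A) = -1 (w(A) = 5 + (-6 + 0 + 0²)*1 = 5 + (-6 + 0 + 0)*1 = 5 - 6*1 = 5 - 6 = -1)
2 + w(r)*N(2, 1) = 2 - 1*2 = 2 - 2 = 0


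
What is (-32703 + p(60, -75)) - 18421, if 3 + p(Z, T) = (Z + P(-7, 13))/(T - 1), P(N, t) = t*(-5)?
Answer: -3885647/76 ≈ -51127.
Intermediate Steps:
P(N, t) = -5*t
p(Z, T) = -3 + (-65 + Z)/(-1 + T) (p(Z, T) = -3 + (Z - 5*13)/(T - 1) = -3 + (Z - 65)/(-1 + T) = -3 + (-65 + Z)/(-1 + T))
(-32703 + p(60, -75)) - 18421 = (-32703 + (-62 + 60 - 3*(-75))/(-1 - 75)) - 18421 = (-32703 + (-62 + 60 + 225)/(-76)) - 18421 = (-32703 - 1/76*223) - 18421 = (-32703 - 223/76) - 18421 = -2485651/76 - 18421 = -3885647/76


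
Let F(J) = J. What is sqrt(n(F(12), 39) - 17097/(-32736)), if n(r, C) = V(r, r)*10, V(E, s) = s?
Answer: sqrt(896924798)/2728 ≈ 10.978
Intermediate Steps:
n(r, C) = 10*r (n(r, C) = r*10 = 10*r)
sqrt(n(F(12), 39) - 17097/(-32736)) = sqrt(10*12 - 17097/(-32736)) = sqrt(120 - 17097*(-1/32736)) = sqrt(120 + 5699/10912) = sqrt(1315139/10912) = sqrt(896924798)/2728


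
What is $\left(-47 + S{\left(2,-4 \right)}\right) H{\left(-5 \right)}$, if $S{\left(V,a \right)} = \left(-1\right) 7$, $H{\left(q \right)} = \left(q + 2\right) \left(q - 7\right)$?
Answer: $-1944$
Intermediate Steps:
$H{\left(q \right)} = \left(-7 + q\right) \left(2 + q\right)$ ($H{\left(q \right)} = \left(2 + q\right) \left(-7 + q\right) = \left(-7 + q\right) \left(2 + q\right)$)
$S{\left(V,a \right)} = -7$
$\left(-47 + S{\left(2,-4 \right)}\right) H{\left(-5 \right)} = \left(-47 - 7\right) \left(-14 + \left(-5\right)^{2} - -25\right) = - 54 \left(-14 + 25 + 25\right) = \left(-54\right) 36 = -1944$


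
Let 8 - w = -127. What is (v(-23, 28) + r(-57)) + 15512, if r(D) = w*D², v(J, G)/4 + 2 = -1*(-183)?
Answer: 454851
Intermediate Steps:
v(J, G) = 724 (v(J, G) = -8 + 4*(-1*(-183)) = -8 + 4*183 = -8 + 732 = 724)
w = 135 (w = 8 - 1*(-127) = 8 + 127 = 135)
r(D) = 135*D²
(v(-23, 28) + r(-57)) + 15512 = (724 + 135*(-57)²) + 15512 = (724 + 135*3249) + 15512 = (724 + 438615) + 15512 = 439339 + 15512 = 454851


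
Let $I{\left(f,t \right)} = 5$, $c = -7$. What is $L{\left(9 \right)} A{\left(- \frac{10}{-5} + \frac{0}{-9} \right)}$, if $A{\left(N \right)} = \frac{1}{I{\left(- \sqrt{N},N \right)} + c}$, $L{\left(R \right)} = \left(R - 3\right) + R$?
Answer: $- \frac{15}{2} \approx -7.5$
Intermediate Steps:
$L{\left(R \right)} = -3 + 2 R$ ($L{\left(R \right)} = \left(-3 + R\right) + R = -3 + 2 R$)
$A{\left(N \right)} = - \frac{1}{2}$ ($A{\left(N \right)} = \frac{1}{5 - 7} = \frac{1}{-2} = - \frac{1}{2}$)
$L{\left(9 \right)} A{\left(- \frac{10}{-5} + \frac{0}{-9} \right)} = \left(-3 + 2 \cdot 9\right) \left(- \frac{1}{2}\right) = \left(-3 + 18\right) \left(- \frac{1}{2}\right) = 15 \left(- \frac{1}{2}\right) = - \frac{15}{2}$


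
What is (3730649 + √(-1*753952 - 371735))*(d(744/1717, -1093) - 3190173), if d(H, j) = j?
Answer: -11905493311634 - 3191266*I*√1125687 ≈ -1.1905e+13 - 3.3859e+9*I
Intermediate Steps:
(3730649 + √(-1*753952 - 371735))*(d(744/1717, -1093) - 3190173) = (3730649 + √(-1*753952 - 371735))*(-1093 - 3190173) = (3730649 + √(-753952 - 371735))*(-3191266) = (3730649 + √(-1125687))*(-3191266) = (3730649 + I*√1125687)*(-3191266) = -11905493311634 - 3191266*I*√1125687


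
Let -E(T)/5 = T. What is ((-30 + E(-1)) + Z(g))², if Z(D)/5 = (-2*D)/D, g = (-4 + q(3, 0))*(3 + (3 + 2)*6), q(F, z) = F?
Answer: 1225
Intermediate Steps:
E(T) = -5*T
g = -33 (g = (-4 + 3)*(3 + (3 + 2)*6) = -(3 + 5*6) = -(3 + 30) = -1*33 = -33)
Z(D) = -10 (Z(D) = 5*((-2*D)/D) = 5*(-2) = -10)
((-30 + E(-1)) + Z(g))² = ((-30 - 5*(-1)) - 10)² = ((-30 + 5) - 10)² = (-25 - 10)² = (-35)² = 1225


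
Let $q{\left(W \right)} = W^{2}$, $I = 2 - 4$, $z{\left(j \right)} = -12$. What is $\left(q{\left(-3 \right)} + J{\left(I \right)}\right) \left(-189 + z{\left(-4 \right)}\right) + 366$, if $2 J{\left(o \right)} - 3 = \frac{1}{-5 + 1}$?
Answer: $- \frac{13755}{8} \approx -1719.4$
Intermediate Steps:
$I = -2$
$J{\left(o \right)} = \frac{11}{8}$ ($J{\left(o \right)} = \frac{3}{2} + \frac{1}{2 \left(-5 + 1\right)} = \frac{3}{2} + \frac{1}{2 \left(-4\right)} = \frac{3}{2} + \frac{1}{2} \left(- \frac{1}{4}\right) = \frac{3}{2} - \frac{1}{8} = \frac{11}{8}$)
$\left(q{\left(-3 \right)} + J{\left(I \right)}\right) \left(-189 + z{\left(-4 \right)}\right) + 366 = \left(\left(-3\right)^{2} + \frac{11}{8}\right) \left(-189 - 12\right) + 366 = \left(9 + \frac{11}{8}\right) \left(-201\right) + 366 = \frac{83}{8} \left(-201\right) + 366 = - \frac{16683}{8} + 366 = - \frac{13755}{8}$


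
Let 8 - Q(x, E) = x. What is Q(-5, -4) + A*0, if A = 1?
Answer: 13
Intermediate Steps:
Q(x, E) = 8 - x
Q(-5, -4) + A*0 = (8 - 1*(-5)) + 1*0 = (8 + 5) + 0 = 13 + 0 = 13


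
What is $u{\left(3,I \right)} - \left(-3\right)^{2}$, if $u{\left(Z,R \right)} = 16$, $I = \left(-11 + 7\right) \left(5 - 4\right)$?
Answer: $7$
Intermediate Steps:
$I = -4$ ($I = \left(-4\right) 1 = -4$)
$u{\left(3,I \right)} - \left(-3\right)^{2} = 16 - \left(-3\right)^{2} = 16 - 9 = 7$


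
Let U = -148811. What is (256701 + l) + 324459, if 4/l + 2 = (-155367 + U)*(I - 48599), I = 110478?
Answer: 2734681864114559/4705557616 ≈ 5.8116e+5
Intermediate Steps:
l = -1/4705557616 (l = 4/(-2 + (-155367 - 148811)*(110478 - 48599)) = 4/(-2 - 304178*61879) = 4/(-2 - 18822230462) = 4/(-18822230464) = 4*(-1/18822230464) = -1/4705557616 ≈ -2.1251e-10)
(256701 + l) + 324459 = (256701 - 1/4705557616) + 324459 = 1207921345584815/4705557616 + 324459 = 2734681864114559/4705557616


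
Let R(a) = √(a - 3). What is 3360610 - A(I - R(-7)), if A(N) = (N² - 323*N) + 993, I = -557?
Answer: 2869467 - 1437*I*√10 ≈ 2.8695e+6 - 4544.2*I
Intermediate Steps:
R(a) = √(-3 + a)
A(N) = 993 + N² - 323*N
3360610 - A(I - R(-7)) = 3360610 - (993 + (-557 - √(-3 - 7))² - 323*(-557 - √(-3 - 7))) = 3360610 - (993 + (-557 - √(-10))² - 323*(-557 - √(-10))) = 3360610 - (993 + (-557 - I*√10)² - 323*(-557 - I*√10)) = 3360610 - (993 + (-557 - I*√10)² + (179911 + 323*I*√10)) = 3360610 - (180904 + (-557 - I*√10)² + 323*I*√10) = 3360610 + (-180904 - (-557 - I*√10)² - 323*I*√10) = 3179706 - (-557 - I*√10)² - 323*I*√10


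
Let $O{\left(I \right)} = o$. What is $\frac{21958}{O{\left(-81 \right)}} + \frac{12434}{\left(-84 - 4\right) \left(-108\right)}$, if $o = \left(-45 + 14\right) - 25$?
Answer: $- \frac{12999533}{33264} \approx -390.8$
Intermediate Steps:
$o = -56$ ($o = -31 - 25 = -56$)
$O{\left(I \right)} = -56$
$\frac{21958}{O{\left(-81 \right)}} + \frac{12434}{\left(-84 - 4\right) \left(-108\right)} = \frac{21958}{-56} + \frac{12434}{\left(-84 - 4\right) \left(-108\right)} = 21958 \left(- \frac{1}{56}\right) + \frac{12434}{\left(-88\right) \left(-108\right)} = - \frac{10979}{28} + \frac{12434}{9504} = - \frac{10979}{28} + 12434 \cdot \frac{1}{9504} = - \frac{10979}{28} + \frac{6217}{4752} = - \frac{12999533}{33264}$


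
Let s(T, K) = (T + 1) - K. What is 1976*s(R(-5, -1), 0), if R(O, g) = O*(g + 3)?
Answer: -17784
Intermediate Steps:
R(O, g) = O*(3 + g)
s(T, K) = 1 + T - K (s(T, K) = (1 + T) - K = 1 + T - K)
1976*s(R(-5, -1), 0) = 1976*(1 - 5*(3 - 1) - 1*0) = 1976*(1 - 5*2 + 0) = 1976*(1 - 10 + 0) = 1976*(-9) = -17784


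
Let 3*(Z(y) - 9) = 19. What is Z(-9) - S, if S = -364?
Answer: 1138/3 ≈ 379.33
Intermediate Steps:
Z(y) = 46/3 (Z(y) = 9 + (⅓)*19 = 9 + 19/3 = 46/3)
Z(-9) - S = 46/3 - 1*(-364) = 46/3 + 364 = 1138/3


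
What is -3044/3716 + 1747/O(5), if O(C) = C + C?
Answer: 1615353/9290 ≈ 173.88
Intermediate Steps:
O(C) = 2*C
-3044/3716 + 1747/O(5) = -3044/3716 + 1747/((2*5)) = -3044*1/3716 + 1747/10 = -761/929 + 1747*(⅒) = -761/929 + 1747/10 = 1615353/9290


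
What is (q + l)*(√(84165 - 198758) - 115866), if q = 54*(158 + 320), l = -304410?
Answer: 32280035868 - 278598*I*√114593 ≈ 3.228e+10 - 9.431e+7*I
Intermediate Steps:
q = 25812 (q = 54*478 = 25812)
(q + l)*(√(84165 - 198758) - 115866) = (25812 - 304410)*(√(84165 - 198758) - 115866) = -278598*(√(-114593) - 115866) = -278598*(I*√114593 - 115866) = -278598*(-115866 + I*√114593) = 32280035868 - 278598*I*√114593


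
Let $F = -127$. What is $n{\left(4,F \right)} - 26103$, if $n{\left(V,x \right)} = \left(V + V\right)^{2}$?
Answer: $-26039$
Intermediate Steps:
$n{\left(V,x \right)} = 4 V^{2}$ ($n{\left(V,x \right)} = \left(2 V\right)^{2} = 4 V^{2}$)
$n{\left(4,F \right)} - 26103 = 4 \cdot 4^{2} - 26103 = 4 \cdot 16 - 26103 = 64 - 26103 = -26039$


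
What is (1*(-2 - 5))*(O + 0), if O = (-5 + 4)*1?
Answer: 7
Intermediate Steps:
O = -1 (O = -1*1 = -1)
(1*(-2 - 5))*(O + 0) = (1*(-2 - 5))*(-1 + 0) = (1*(-7))*(-1) = -7*(-1) = 7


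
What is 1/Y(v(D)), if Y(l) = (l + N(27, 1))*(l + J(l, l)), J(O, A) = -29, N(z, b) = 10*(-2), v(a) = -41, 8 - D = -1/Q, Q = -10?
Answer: 1/4270 ≈ 0.00023419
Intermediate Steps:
D = 79/10 (D = 8 - (-1)/(-10) = 8 - (-1)*(-1)/10 = 8 - 1*1/10 = 8 - 1/10 = 79/10 ≈ 7.9000)
N(z, b) = -20
Y(l) = (-29 + l)*(-20 + l) (Y(l) = (l - 20)*(l - 29) = (-20 + l)*(-29 + l) = (-29 + l)*(-20 + l))
1/Y(v(D)) = 1/(580 + (-41)**2 - 49*(-41)) = 1/(580 + 1681 + 2009) = 1/4270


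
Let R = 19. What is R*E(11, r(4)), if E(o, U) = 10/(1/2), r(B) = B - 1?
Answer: 380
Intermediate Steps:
r(B) = -1 + B
E(o, U) = 20 (E(o, U) = 10/(½) = 10*2 = 20)
R*E(11, r(4)) = 19*20 = 380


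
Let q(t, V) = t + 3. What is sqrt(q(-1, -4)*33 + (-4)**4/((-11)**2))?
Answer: sqrt(8242)/11 ≈ 8.2532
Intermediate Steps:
q(t, V) = 3 + t
sqrt(q(-1, -4)*33 + (-4)**4/((-11)**2)) = sqrt((3 - 1)*33 + (-4)**4/((-11)**2)) = sqrt(2*33 + 256/121) = sqrt(66 + 256*(1/121)) = sqrt(66 + 256/121) = sqrt(8242/121) = sqrt(8242)/11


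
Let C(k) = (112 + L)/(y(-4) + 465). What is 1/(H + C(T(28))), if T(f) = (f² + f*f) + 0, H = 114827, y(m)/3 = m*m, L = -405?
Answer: 513/58905958 ≈ 8.7088e-6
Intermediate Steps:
y(m) = 3*m² (y(m) = 3*(m*m) = 3*m²)
T(f) = 2*f² (T(f) = (f² + f²) + 0 = 2*f² + 0 = 2*f²)
C(k) = -293/513 (C(k) = (112 - 405)/(3*(-4)² + 465) = -293/(3*16 + 465) = -293/(48 + 465) = -293/513)
1/(H + C(T(28))) = 1/(114827 - 293/513) = 1/(58905958/513) = 513/58905958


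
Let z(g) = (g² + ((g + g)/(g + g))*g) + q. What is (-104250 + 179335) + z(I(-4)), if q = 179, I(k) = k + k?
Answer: 75320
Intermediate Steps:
I(k) = 2*k
z(g) = 179 + g + g² (z(g) = (g² + ((g + g)/(g + g))*g) + 179 = (g² + ((2*g)/((2*g)))*g) + 179 = (g² + ((2*g)*(1/(2*g)))*g) + 179 = (g² + 1*g) + 179 = (g² + g) + 179 = (g + g²) + 179 = 179 + g + g²)
(-104250 + 179335) + z(I(-4)) = (-104250 + 179335) + (179 + 2*(-4) + (2*(-4))²) = 75085 + (179 - 8 + (-8)²) = 75085 + (179 - 8 + 64) = 75085 + 235 = 75320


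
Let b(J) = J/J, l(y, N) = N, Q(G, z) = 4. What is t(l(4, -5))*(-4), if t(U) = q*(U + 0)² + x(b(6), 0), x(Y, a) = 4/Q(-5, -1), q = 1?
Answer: -104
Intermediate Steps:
b(J) = 1
x(Y, a) = 1 (x(Y, a) = 4/4 = 4*(¼) = 1)
t(U) = 1 + U² (t(U) = 1*(U + 0)² + 1 = 1*U² + 1 = U² + 1 = 1 + U²)
t(l(4, -5))*(-4) = (1 + (-5)²)*(-4) = (1 + 25)*(-4) = 26*(-4) = -104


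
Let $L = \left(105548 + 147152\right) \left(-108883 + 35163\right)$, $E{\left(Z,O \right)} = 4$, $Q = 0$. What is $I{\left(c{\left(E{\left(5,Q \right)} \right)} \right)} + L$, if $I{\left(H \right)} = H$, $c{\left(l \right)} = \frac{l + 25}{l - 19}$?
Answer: $- \frac{279435660029}{15} \approx -1.8629 \cdot 10^{10}$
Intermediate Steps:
$c{\left(l \right)} = \frac{25 + l}{-19 + l}$
$L = -18629044000$ ($L = 252700 \left(-73720\right) = -18629044000$)
$I{\left(c{\left(E{\left(5,Q \right)} \right)} \right)} + L = \frac{25 + 4}{-19 + 4} - 18629044000 = \frac{1}{-15} \cdot 29 - 18629044000 = \left(- \frac{1}{15}\right) 29 - 18629044000 = - \frac{29}{15} - 18629044000 = - \frac{279435660029}{15}$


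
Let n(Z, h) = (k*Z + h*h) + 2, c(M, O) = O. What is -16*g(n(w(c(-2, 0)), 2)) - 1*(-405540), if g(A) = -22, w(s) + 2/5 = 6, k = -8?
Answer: 405892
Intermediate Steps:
w(s) = 28/5 (w(s) = -⅖ + 6 = 28/5)
n(Z, h) = 2 + h² - 8*Z (n(Z, h) = (-8*Z + h*h) + 2 = (-8*Z + h²) + 2 = (h² - 8*Z) + 2 = 2 + h² - 8*Z)
-16*g(n(w(c(-2, 0)), 2)) - 1*(-405540) = -16*(-22) - 1*(-405540) = 352 + 405540 = 405892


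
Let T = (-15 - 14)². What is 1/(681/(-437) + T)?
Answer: 437/366836 ≈ 0.0011913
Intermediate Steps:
T = 841 (T = (-29)² = 841)
1/(681/(-437) + T) = 1/(681/(-437) + 841) = 1/(681*(-1/437) + 841) = 1/(-681/437 + 841) = 1/(366836/437) = 437/366836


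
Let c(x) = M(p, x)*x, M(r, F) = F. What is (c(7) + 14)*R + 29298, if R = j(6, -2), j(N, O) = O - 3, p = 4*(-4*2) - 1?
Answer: 28983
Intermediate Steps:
p = -33 (p = 4*(-8) - 1 = -32 - 1 = -33)
j(N, O) = -3 + O
R = -5 (R = -3 - 2 = -5)
c(x) = x² (c(x) = x*x = x²)
(c(7) + 14)*R + 29298 = (7² + 14)*(-5) + 29298 = (49 + 14)*(-5) + 29298 = 63*(-5) + 29298 = -315 + 29298 = 28983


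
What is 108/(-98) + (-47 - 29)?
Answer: -3778/49 ≈ -77.102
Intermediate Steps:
108/(-98) + (-47 - 29) = -1/98*108 - 76 = -54/49 - 76 = -3778/49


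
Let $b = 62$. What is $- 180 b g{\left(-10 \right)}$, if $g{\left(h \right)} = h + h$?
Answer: $223200$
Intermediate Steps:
$g{\left(h \right)} = 2 h$
$- 180 b g{\left(-10 \right)} = \left(-180\right) 62 \cdot 2 \left(-10\right) = \left(-11160\right) \left(-20\right) = 223200$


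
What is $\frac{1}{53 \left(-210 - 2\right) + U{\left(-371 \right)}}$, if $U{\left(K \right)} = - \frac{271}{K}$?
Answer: $- \frac{371}{4168285} \approx -8.9005 \cdot 10^{-5}$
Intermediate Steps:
$\frac{1}{53 \left(-210 - 2\right) + U{\left(-371 \right)}} = \frac{1}{53 \left(-210 - 2\right) - \frac{271}{-371}} = \frac{1}{53 \left(-212\right) - - \frac{271}{371}} = \frac{1}{-11236 + \frac{271}{371}} = \frac{1}{- \frac{4168285}{371}} = - \frac{371}{4168285}$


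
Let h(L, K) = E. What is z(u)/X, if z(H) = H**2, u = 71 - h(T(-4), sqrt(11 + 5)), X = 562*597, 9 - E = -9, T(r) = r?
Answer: 2809/335514 ≈ 0.0083722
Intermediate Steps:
E = 18 (E = 9 - 1*(-9) = 9 + 9 = 18)
h(L, K) = 18
X = 335514
u = 53 (u = 71 - 1*18 = 71 - 18 = 53)
z(u)/X = 53**2/335514 = 2809*(1/335514) = 2809/335514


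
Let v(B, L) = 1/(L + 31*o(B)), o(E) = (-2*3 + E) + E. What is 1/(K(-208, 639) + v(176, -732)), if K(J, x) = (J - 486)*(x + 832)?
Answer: -9994/10202614755 ≈ -9.7955e-7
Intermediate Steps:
o(E) = -6 + 2*E (o(E) = (-6 + E) + E = -6 + 2*E)
v(B, L) = 1/(-186 + L + 62*B) (v(B, L) = 1/(L + 31*(-6 + 2*B)) = 1/(L + (-186 + 62*B)) = 1/(-186 + L + 62*B))
K(J, x) = (-486 + J)*(832 + x)
1/(K(-208, 639) + v(176, -732)) = 1/((-404352 - 486*639 + 832*(-208) - 208*639) + 1/(-186 - 732 + 62*176)) = 1/((-404352 - 310554 - 173056 - 132912) + 1/(-186 - 732 + 10912)) = 1/(-1020874 + 1/9994) = 1/(-10202614755/9994) = -9994/10202614755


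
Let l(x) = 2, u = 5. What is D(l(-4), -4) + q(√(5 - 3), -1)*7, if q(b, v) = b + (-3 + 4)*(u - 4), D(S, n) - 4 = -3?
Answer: 8 + 7*√2 ≈ 17.900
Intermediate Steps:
D(S, n) = 1 (D(S, n) = 4 - 3 = 1)
q(b, v) = 1 + b (q(b, v) = b + (-3 + 4)*(5 - 4) = b + 1*1 = b + 1 = 1 + b)
D(l(-4), -4) + q(√(5 - 3), -1)*7 = 1 + (1 + √(5 - 3))*7 = 1 + (1 + √2)*7 = 1 + (7 + 7*√2) = 8 + 7*√2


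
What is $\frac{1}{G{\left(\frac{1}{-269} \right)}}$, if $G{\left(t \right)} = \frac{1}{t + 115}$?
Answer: $\frac{30934}{269} \approx 115.0$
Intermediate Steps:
$G{\left(t \right)} = \frac{1}{115 + t}$
$\frac{1}{G{\left(\frac{1}{-269} \right)}} = \frac{1}{\frac{1}{115 + \frac{1}{-269}}} = \frac{1}{\frac{1}{115 - \frac{1}{269}}} = \frac{1}{\frac{1}{\frac{30934}{269}}} = \frac{1}{\frac{269}{30934}} = \frac{30934}{269}$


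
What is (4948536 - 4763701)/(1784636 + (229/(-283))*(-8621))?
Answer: 52308305/507026197 ≈ 0.10317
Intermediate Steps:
(4948536 - 4763701)/(1784636 + (229/(-283))*(-8621)) = 184835/(1784636 + (229*(-1/283))*(-8621)) = 184835/(1784636 - 229/283*(-8621)) = 184835/(1784636 + 1974209/283) = 184835/(507026197/283) = 184835*(283/507026197) = 52308305/507026197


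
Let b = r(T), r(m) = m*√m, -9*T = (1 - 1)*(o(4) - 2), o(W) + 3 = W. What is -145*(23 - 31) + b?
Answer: 1160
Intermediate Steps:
o(W) = -3 + W
T = 0 (T = -(1 - 1)*((-3 + 4) - 2)/9 = -0*(1 - 2) = -0*(-1) = -⅑*0 = 0)
r(m) = m^(3/2)
b = 0 (b = 0^(3/2) = 0)
-145*(23 - 31) + b = -145*(23 - 31) + 0 = -145*(-8) + 0 = 1160 + 0 = 1160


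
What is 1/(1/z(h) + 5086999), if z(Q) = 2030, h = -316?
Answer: 2030/10326607971 ≈ 1.9658e-7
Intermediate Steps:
1/(1/z(h) + 5086999) = 1/(1/2030 + 5086999) = 1/(10326607971/2030) = 2030/10326607971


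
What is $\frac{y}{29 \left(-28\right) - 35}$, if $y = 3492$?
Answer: $- \frac{3492}{847} \approx -4.1228$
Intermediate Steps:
$\frac{y}{29 \left(-28\right) - 35} = \frac{3492}{29 \left(-28\right) - 35} = \frac{3492}{-812 - 35} = \frac{3492}{-847} = 3492 \left(- \frac{1}{847}\right) = - \frac{3492}{847}$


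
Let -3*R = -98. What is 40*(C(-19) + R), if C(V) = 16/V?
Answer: 72560/57 ≈ 1273.0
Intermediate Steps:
R = 98/3 (R = -⅓*(-98) = 98/3 ≈ 32.667)
40*(C(-19) + R) = 40*(16/(-19) + 98/3) = 40*(16*(-1/19) + 98/3) = 40*(-16/19 + 98/3) = 40*(1814/57) = 72560/57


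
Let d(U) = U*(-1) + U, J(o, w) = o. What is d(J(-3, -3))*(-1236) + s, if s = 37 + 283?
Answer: 320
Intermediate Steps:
d(U) = 0 (d(U) = -U + U = 0)
s = 320
d(J(-3, -3))*(-1236) + s = 0*(-1236) + 320 = 0 + 320 = 320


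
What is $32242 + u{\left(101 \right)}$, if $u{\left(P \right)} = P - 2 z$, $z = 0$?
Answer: $32343$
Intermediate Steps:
$u{\left(P \right)} = P$ ($u{\left(P \right)} = P - 0 = P + 0 = P$)
$32242 + u{\left(101 \right)} = 32242 + 101 = 32343$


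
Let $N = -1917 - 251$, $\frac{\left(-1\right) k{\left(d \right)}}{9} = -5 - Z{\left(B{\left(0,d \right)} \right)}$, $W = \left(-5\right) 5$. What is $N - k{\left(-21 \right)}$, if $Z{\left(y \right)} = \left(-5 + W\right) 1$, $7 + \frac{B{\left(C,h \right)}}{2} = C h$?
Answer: $-1943$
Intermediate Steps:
$B{\left(C,h \right)} = -14 + 2 C h$
$W = -25$
$Z{\left(y \right)} = -30$ ($Z{\left(y \right)} = \left(-5 - 25\right) 1 = \left(-30\right) 1 = -30$)
$k{\left(d \right)} = -225$ ($k{\left(d \right)} = - 9 \left(-5 - -30\right) = - 9 \left(-5 + 30\right) = \left(-9\right) 25 = -225$)
$N = -2168$ ($N = -1917 - 251 = -2168$)
$N - k{\left(-21 \right)} = -2168 - -225 = -2168 + 225 = -1943$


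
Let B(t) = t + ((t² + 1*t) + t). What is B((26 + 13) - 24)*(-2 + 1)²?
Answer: 270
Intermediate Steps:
B(t) = t² + 3*t (B(t) = t + ((t² + t) + t) = t + ((t + t²) + t) = t + (t² + 2*t) = t² + 3*t)
B((26 + 13) - 24)*(-2 + 1)² = (((26 + 13) - 24)*(3 + ((26 + 13) - 24)))*(-2 + 1)² = ((39 - 24)*(3 + (39 - 24)))*(-1)² = (15*(3 + 15))*1 = (15*18)*1 = 270*1 = 270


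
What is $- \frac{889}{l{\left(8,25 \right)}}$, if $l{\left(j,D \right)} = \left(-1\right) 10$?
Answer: $\frac{889}{10} \approx 88.9$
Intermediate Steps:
$l{\left(j,D \right)} = -10$
$- \frac{889}{l{\left(8,25 \right)}} = - \frac{889}{-10} = \left(-889\right) \left(- \frac{1}{10}\right) = \frac{889}{10}$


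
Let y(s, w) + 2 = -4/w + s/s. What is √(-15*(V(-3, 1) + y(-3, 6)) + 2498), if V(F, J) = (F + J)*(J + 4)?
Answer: 9*√33 ≈ 51.701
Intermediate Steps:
y(s, w) = -1 - 4/w (y(s, w) = -2 + (-4/w + s/s) = -2 + (-4/w + 1) = -2 + (1 - 4/w) = -1 - 4/w)
V(F, J) = (4 + J)*(F + J) (V(F, J) = (F + J)*(4 + J) = (4 + J)*(F + J))
√(-15*(V(-3, 1) + y(-3, 6)) + 2498) = √(-15*((1² + 4*(-3) + 4*1 - 3*1) + (-4 - 1*6)/6) + 2498) = √(-15*((1 - 12 + 4 - 3) + (-4 - 6)/6) + 2498) = √(-15*(-10 + (⅙)*(-10)) + 2498) = √(-15*(-10 - 5/3) + 2498) = √(-15*(-35/3) + 2498) = √(175 + 2498) = √2673 = 9*√33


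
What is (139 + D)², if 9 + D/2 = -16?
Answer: 7921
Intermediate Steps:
D = -50 (D = -18 + 2*(-16) = -18 - 32 = -50)
(139 + D)² = (139 - 50)² = 89² = 7921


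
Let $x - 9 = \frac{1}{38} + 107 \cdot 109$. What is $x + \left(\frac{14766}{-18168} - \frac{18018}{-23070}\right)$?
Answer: $\frac{2581968224451}{221210540} \approx 11672.0$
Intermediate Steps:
$x = \frac{443537}{38}$ ($x = 9 + \left(\frac{1}{38} + 107 \cdot 109\right) = 9 + \left(\frac{1}{38} + 11663\right) = 9 + \frac{443195}{38} = \frac{443537}{38} \approx 11672.0$)
$x + \left(\frac{14766}{-18168} - \frac{18018}{-23070}\right) = \frac{443537}{38} + \left(\frac{14766}{-18168} - \frac{18018}{-23070}\right) = \frac{443537}{38} + \left(14766 \left(- \frac{1}{18168}\right) - - \frac{3003}{3845}\right) = \frac{443537}{38} + \left(- \frac{2461}{3028} + \frac{3003}{3845}\right) = \frac{443537}{38} - \frac{369461}{11642660} = \frac{2581968224451}{221210540}$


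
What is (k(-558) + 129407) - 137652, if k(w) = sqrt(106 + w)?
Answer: -8245 + 2*I*sqrt(113) ≈ -8245.0 + 21.26*I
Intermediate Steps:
(k(-558) + 129407) - 137652 = (sqrt(106 - 558) + 129407) - 137652 = (sqrt(-452) + 129407) - 137652 = (2*I*sqrt(113) + 129407) - 137652 = (129407 + 2*I*sqrt(113)) - 137652 = -8245 + 2*I*sqrt(113)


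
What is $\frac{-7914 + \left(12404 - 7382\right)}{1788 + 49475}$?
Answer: $- \frac{2892}{51263} \approx -0.056415$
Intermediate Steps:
$\frac{-7914 + \left(12404 - 7382\right)}{1788 + 49475} = \frac{-7914 + 5022}{51263} = \left(-2892\right) \frac{1}{51263} = - \frac{2892}{51263}$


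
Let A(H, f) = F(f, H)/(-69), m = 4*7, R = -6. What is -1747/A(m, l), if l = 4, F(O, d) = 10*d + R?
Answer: 120543/274 ≈ 439.94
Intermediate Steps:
F(O, d) = -6 + 10*d (F(O, d) = 10*d - 6 = -6 + 10*d)
m = 28
A(H, f) = 2/23 - 10*H/69 (A(H, f) = (-6 + 10*H)/(-69) = (-6 + 10*H)*(-1/69) = 2/23 - 10*H/69)
-1747/A(m, l) = -1747/(2/23 - 10/69*28) = -1747/(2/23 - 280/69) = -1747/(-274/69) = -1747*(-69/274) = 120543/274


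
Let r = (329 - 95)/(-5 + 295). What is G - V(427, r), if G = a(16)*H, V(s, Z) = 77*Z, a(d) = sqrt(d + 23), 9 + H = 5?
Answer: -9009/145 - 4*sqrt(39) ≈ -87.111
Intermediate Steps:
r = 117/145 (r = 234/290 = 234*(1/290) = 117/145 ≈ 0.80690)
H = -4 (H = -9 + 5 = -4)
a(d) = sqrt(23 + d)
G = -4*sqrt(39) (G = sqrt(23 + 16)*(-4) = sqrt(39)*(-4) = -4*sqrt(39) ≈ -24.980)
G - V(427, r) = -4*sqrt(39) - 77*117/145 = -4*sqrt(39) - 1*9009/145 = -4*sqrt(39) - 9009/145 = -9009/145 - 4*sqrt(39)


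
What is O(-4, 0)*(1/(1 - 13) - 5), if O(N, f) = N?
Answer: 61/3 ≈ 20.333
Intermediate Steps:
O(-4, 0)*(1/(1 - 13) - 5) = -4*(1/(1 - 13) - 5) = -4*(1/(-12) - 5) = -4*(-1/12 - 5) = -4*(-61/12) = 61/3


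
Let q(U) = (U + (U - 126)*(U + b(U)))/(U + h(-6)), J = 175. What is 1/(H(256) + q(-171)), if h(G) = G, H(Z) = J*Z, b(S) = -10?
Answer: 59/2625338 ≈ 2.2473e-5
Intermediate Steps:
H(Z) = 175*Z
q(U) = (U + (-126 + U)*(-10 + U))/(-6 + U) (q(U) = (U + (U - 126)*(U - 10))/(U - 6) = (U + (-126 + U)*(-10 + U))/(-6 + U))
1/(H(256) + q(-171)) = 1/(175*256 + (1260 + (-171)² - 135*(-171))/(-6 - 171)) = 1/(44800 + (1260 + 29241 + 23085)/(-177)) = 1/(44800 - 1/177*53586) = 1/(44800 - 17862/59) = 1/(2625338/59) = 59/2625338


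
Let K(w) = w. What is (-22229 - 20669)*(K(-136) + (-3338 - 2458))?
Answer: 254470936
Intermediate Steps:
(-22229 - 20669)*(K(-136) + (-3338 - 2458)) = (-22229 - 20669)*(-136 + (-3338 - 2458)) = -42898*(-136 - 5796) = -42898*(-5932) = 254470936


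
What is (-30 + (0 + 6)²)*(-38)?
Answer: -228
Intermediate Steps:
(-30 + (0 + 6)²)*(-38) = (-30 + 6²)*(-38) = (-30 + 36)*(-38) = 6*(-38) = -228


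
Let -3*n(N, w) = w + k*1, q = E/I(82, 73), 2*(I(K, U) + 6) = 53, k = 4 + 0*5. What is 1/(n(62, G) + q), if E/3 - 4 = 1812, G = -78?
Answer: 123/35722 ≈ 0.0034433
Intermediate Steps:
k = 4 (k = 4 + 0 = 4)
I(K, U) = 41/2 (I(K, U) = -6 + (½)*53 = -6 + 53/2 = 41/2)
E = 5448 (E = 12 + 3*1812 = 12 + 5436 = 5448)
q = 10896/41 (q = 5448/(41/2) = 5448*(2/41) = 10896/41 ≈ 265.76)
n(N, w) = -4/3 - w/3 (n(N, w) = -(w + 4*1)/3 = -(w + 4)/3 = -(4 + w)/3 = -4/3 - w/3)
1/(n(62, G) + q) = 1/((-4/3 - ⅓*(-78)) + 10896/41) = 1/((-4/3 + 26) + 10896/41) = 1/(74/3 + 10896/41) = 1/(35722/123) = 123/35722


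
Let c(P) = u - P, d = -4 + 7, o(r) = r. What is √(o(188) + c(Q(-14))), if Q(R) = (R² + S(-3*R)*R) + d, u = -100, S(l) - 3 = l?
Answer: √519 ≈ 22.782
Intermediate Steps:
d = 3
S(l) = 3 + l
Q(R) = 3 + R² + R*(3 - 3*R) (Q(R) = (R² + (3 - 3*R)*R) + 3 = (R² + R*(3 - 3*R)) + 3 = 3 + R² + R*(3 - 3*R))
c(P) = -100 - P
√(o(188) + c(Q(-14))) = √(188 + (-100 - (3 - 2*(-14)² + 3*(-14)))) = √(188 + (-100 - (3 - 2*196 - 42))) = √(188 + (-100 - (3 - 392 - 42))) = √(188 + (-100 - 1*(-431))) = √(188 + (-100 + 431)) = √(188 + 331) = √519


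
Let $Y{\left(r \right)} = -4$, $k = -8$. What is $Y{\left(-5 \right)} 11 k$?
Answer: $352$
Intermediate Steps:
$Y{\left(-5 \right)} 11 k = \left(-4\right) 11 \left(-8\right) = \left(-44\right) \left(-8\right) = 352$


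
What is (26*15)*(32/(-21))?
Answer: -4160/7 ≈ -594.29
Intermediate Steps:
(26*15)*(32/(-21)) = 390*(32*(-1/21)) = 390*(-32/21) = -4160/7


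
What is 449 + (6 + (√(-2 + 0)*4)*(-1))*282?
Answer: 2141 - 1128*I*√2 ≈ 2141.0 - 1595.2*I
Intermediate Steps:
449 + (6 + (√(-2 + 0)*4)*(-1))*282 = 449 + (6 + (√(-2)*4)*(-1))*282 = 449 + (6 + ((I*√2)*4)*(-1))*282 = 449 + (6 + (4*I*√2)*(-1))*282 = 449 + (6 - 4*I*√2)*282 = 449 + (1692 - 1128*I*√2) = 2141 - 1128*I*√2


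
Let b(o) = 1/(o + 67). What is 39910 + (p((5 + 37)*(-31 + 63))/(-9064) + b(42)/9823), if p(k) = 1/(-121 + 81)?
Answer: 1408443963685497/35290502720 ≈ 39910.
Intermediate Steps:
p(k) = -1/40 (p(k) = 1/(-40) = -1/40)
b(o) = 1/(67 + o)
39910 + (p((5 + 37)*(-31 + 63))/(-9064) + b(42)/9823) = 39910 + (-1/40/(-9064) + 1/((67 + 42)*9823)) = 39910 + (-1/40*(-1/9064) + (1/9823)/109) = 39910 + (1/362560 + (1/109)*(1/9823)) = 39910 + (1/362560 + 1/1070707) = 39910 + 130297/35290502720 = 1408443963685497/35290502720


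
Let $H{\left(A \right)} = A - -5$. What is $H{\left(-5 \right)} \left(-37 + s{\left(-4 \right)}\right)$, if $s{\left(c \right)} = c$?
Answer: $0$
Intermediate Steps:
$H{\left(A \right)} = 5 + A$ ($H{\left(A \right)} = A + 5 = 5 + A$)
$H{\left(-5 \right)} \left(-37 + s{\left(-4 \right)}\right) = \left(5 - 5\right) \left(-37 - 4\right) = 0 \left(-41\right) = 0$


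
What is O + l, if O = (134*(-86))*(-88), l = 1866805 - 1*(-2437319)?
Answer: 5318236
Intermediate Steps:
l = 4304124 (l = 1866805 + 2437319 = 4304124)
O = 1014112 (O = -11524*(-88) = 1014112)
O + l = 1014112 + 4304124 = 5318236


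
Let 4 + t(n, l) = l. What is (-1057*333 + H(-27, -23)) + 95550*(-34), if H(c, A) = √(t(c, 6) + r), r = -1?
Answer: -3600680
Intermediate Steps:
t(n, l) = -4 + l
H(c, A) = 1 (H(c, A) = √((-4 + 6) - 1) = √(2 - 1) = √1 = 1)
(-1057*333 + H(-27, -23)) + 95550*(-34) = (-1057*333 + 1) + 95550*(-34) = (-351981 + 1) - 3248700 = -351980 - 3248700 = -3600680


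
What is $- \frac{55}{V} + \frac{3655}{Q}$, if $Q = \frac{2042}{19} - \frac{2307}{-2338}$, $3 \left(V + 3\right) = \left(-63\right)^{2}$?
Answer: $\frac{3891879811}{115632696} \approx 33.657$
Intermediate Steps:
$V = 1320$ ($V = -3 + \frac{\left(-63\right)^{2}}{3} = -3 + \frac{1}{3} \cdot 3969 = -3 + 1323 = 1320$)
$Q = \frac{4818029}{44422}$ ($Q = 2042 \cdot \frac{1}{19} - - \frac{2307}{2338} = \frac{2042}{19} + \frac{2307}{2338} = \frac{4818029}{44422} \approx 108.46$)
$- \frac{55}{V} + \frac{3655}{Q} = - \frac{55}{1320} + \frac{3655}{\frac{4818029}{44422}} = \left(-55\right) \frac{1}{1320} + 3655 \cdot \frac{44422}{4818029} = - \frac{1}{24} + \frac{162362410}{4818029} = \frac{3891879811}{115632696}$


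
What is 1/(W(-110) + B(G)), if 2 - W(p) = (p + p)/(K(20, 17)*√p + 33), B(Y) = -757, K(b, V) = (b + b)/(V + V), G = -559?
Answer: (-20*√110 + 561*I)/(5*(-83963*I + 3020*√110)) ≈ -0.0013348 + 3.8967e-6*I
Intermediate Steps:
K(b, V) = b/V (K(b, V) = (2*b)/((2*V)) = (2*b)*(1/(2*V)) = b/V)
W(p) = 2 - 2*p/(33 + 20*√p/17) (W(p) = 2 - (p + p)/((20/17)*√p + 33) = 2 - 2*p/((20*(1/17))*√p + 33) = 2 - 2*p/(20*√p/17 + 33) = 2 - 2*p/(33 + 20*√p/17))
1/(W(-110) + B(G)) = 1/(2*(561 - 17*(-110) + 20*√(-110))/(561 + 20*√(-110)) - 757) = 1/(2*(561 + 1870 + 20*(I*√110))/(561 + 20*(I*√110)) - 757) = 1/(2*(561 + 1870 + 20*I*√110)/(561 + 20*I*√110) - 757) = 1/(2*(2431 + 20*I*√110)/(561 + 20*I*√110) - 757) = 1/(-757 + 2*(2431 + 20*I*√110)/(561 + 20*I*√110))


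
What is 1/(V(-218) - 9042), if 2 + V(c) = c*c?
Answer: 1/38480 ≈ 2.5988e-5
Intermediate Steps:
V(c) = -2 + c² (V(c) = -2 + c*c = -2 + c²)
1/(V(-218) - 9042) = 1/((-2 + (-218)²) - 9042) = 1/((-2 + 47524) - 9042) = 1/(47522 - 9042) = 1/38480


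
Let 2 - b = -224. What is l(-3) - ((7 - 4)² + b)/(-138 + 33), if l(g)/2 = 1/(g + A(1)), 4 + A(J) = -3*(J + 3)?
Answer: 851/399 ≈ 2.1328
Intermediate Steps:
b = 226 (b = 2 - 1*(-224) = 2 + 224 = 226)
A(J) = -13 - 3*J (A(J) = -4 - 3*(J + 3) = -4 - 3*(3 + J) = -4 + (-9 - 3*J) = -13 - 3*J)
l(g) = 2/(-16 + g) (l(g) = 2/(g + (-13 - 3*1)) = 2/(g + (-13 - 3)) = 2/(g - 16) = 2/(-16 + g))
l(-3) - ((7 - 4)² + b)/(-138 + 33) = 2/(-16 - 3) - ((7 - 4)² + 226)/(-138 + 33) = 2/(-19) - (3² + 226)/(-105) = 2*(-1/19) - (9 + 226)*(-1)/105 = -2/19 - 235*(-1)/105 = -2/19 - 1*(-47/21) = -2/19 + 47/21 = 851/399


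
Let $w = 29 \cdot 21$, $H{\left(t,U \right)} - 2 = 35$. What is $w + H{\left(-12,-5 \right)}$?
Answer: $646$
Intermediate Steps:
$H{\left(t,U \right)} = 37$ ($H{\left(t,U \right)} = 2 + 35 = 37$)
$w = 609$
$w + H{\left(-12,-5 \right)} = 609 + 37 = 646$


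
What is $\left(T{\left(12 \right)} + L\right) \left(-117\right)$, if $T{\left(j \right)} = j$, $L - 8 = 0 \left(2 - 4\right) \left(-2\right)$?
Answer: $-2340$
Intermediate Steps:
$L = 8$ ($L = 8 + 0 \left(2 - 4\right) \left(-2\right) = 8 + 0 \left(-2\right) \left(-2\right) = 8 + 0 \left(-2\right) = 8 + 0 = 8$)
$\left(T{\left(12 \right)} + L\right) \left(-117\right) = \left(12 + 8\right) \left(-117\right) = 20 \left(-117\right) = -2340$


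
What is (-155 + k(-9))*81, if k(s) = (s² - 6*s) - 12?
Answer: -2592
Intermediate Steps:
k(s) = -12 + s² - 6*s
(-155 + k(-9))*81 = (-155 + (-12 + (-9)² - 6*(-9)))*81 = (-155 + (-12 + 81 + 54))*81 = (-155 + 123)*81 = -32*81 = -2592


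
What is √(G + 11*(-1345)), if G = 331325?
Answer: 3*√35170 ≈ 562.61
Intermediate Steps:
√(G + 11*(-1345)) = √(331325 + 11*(-1345)) = √(331325 - 14795) = √316530 = 3*√35170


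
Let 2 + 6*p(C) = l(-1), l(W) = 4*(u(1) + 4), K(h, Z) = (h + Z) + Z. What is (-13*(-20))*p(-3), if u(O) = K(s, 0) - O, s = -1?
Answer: 260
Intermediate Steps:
K(h, Z) = h + 2*Z (K(h, Z) = (Z + h) + Z = h + 2*Z)
u(O) = -1 - O (u(O) = (-1 + 2*0) - O = (-1 + 0) - O = -1 - O)
l(W) = 8 (l(W) = 4*((-1 - 1*1) + 4) = 4*((-1 - 1) + 4) = 4*(-2 + 4) = 4*2 = 8)
p(C) = 1 (p(C) = -⅓ + (⅙)*8 = -⅓ + 4/3 = 1)
(-13*(-20))*p(-3) = -13*(-20)*1 = 260*1 = 260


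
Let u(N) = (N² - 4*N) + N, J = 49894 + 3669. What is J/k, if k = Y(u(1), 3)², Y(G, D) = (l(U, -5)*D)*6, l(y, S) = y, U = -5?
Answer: 53563/8100 ≈ 6.6127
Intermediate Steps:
J = 53563
u(N) = N² - 3*N
Y(G, D) = -30*D (Y(G, D) = -5*D*6 = -30*D)
k = 8100 (k = (-30*3)² = (-90)² = 8100)
J/k = 53563/8100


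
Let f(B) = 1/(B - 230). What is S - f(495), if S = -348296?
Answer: -92298441/265 ≈ -3.4830e+5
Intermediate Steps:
f(B) = 1/(-230 + B)
S - f(495) = -348296 - 1/(-230 + 495) = -348296 - 1/265 = -92298441/265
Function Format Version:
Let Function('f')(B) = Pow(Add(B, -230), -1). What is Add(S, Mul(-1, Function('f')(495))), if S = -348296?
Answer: Rational(-92298441, 265) ≈ -3.4830e+5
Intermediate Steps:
Function('f')(B) = Pow(Add(-230, B), -1)
Add(S, Mul(-1, Function('f')(495))) = Add(-348296, Mul(-1, Pow(Add(-230, 495), -1))) = Add(-348296, Mul(-1, Pow(265, -1))) = Add(-348296, Mul(-1, Rational(1, 265))) = Add(-348296, Rational(-1, 265)) = Rational(-92298441, 265)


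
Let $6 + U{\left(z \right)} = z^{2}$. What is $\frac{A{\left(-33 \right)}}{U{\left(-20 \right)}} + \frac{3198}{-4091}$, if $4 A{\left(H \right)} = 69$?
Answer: $- \frac{4757769}{6447416} \approx -0.73793$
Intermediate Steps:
$U{\left(z \right)} = -6 + z^{2}$
$A{\left(H \right)} = \frac{69}{4}$ ($A{\left(H \right)} = \frac{1}{4} \cdot 69 = \frac{69}{4}$)
$\frac{A{\left(-33 \right)}}{U{\left(-20 \right)}} + \frac{3198}{-4091} = \frac{69}{4 \left(-6 + \left(-20\right)^{2}\right)} + \frac{3198}{-4091} = \frac{69}{4 \left(-6 + 400\right)} + 3198 \left(- \frac{1}{4091}\right) = \frac{69}{4 \cdot 394} - \frac{3198}{4091} = \frac{69}{4} \cdot \frac{1}{394} - \frac{3198}{4091} = \frac{69}{1576} - \frac{3198}{4091} = - \frac{4757769}{6447416}$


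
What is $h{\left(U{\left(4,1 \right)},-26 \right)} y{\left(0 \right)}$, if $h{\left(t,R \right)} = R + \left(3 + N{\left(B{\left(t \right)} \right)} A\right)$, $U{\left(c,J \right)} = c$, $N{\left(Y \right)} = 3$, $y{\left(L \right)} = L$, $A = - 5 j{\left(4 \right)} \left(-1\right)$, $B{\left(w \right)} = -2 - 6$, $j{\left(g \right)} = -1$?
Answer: $0$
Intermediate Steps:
$B{\left(w \right)} = -8$ ($B{\left(w \right)} = -2 - 6 = -8$)
$A = -5$ ($A = \left(-5\right) \left(-1\right) \left(-1\right) = 5 \left(-1\right) = -5$)
$h{\left(t,R \right)} = -12 + R$ ($h{\left(t,R \right)} = R + \left(3 + 3 \left(-5\right)\right) = R + \left(3 - 15\right) = R - 12 = -12 + R$)
$h{\left(U{\left(4,1 \right)},-26 \right)} y{\left(0 \right)} = \left(-12 - 26\right) 0 = \left(-38\right) 0 = 0$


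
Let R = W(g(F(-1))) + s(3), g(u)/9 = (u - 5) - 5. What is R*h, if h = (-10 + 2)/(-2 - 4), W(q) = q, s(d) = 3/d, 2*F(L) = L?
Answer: -374/3 ≈ -124.67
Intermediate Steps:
F(L) = L/2
g(u) = -90 + 9*u (g(u) = 9*((u - 5) - 5) = 9*((-5 + u) - 5) = 9*(-10 + u) = -90 + 9*u)
h = 4/3 (h = -8/(-6) = -8*(-⅙) = 4/3 ≈ 1.3333)
R = -187/2 (R = (-90 + 9*((½)*(-1))) + 3/3 = (-90 + 9*(-½)) + 3*(⅓) = (-90 - 9/2) + 1 = -189/2 + 1 = -187/2 ≈ -93.500)
R*h = -187/2*4/3 = -374/3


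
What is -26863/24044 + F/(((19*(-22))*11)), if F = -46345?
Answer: 495401553/55277156 ≈ 8.9621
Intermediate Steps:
-26863/24044 + F/(((19*(-22))*11)) = -26863/24044 - 46345/((19*(-22))*11) = -26863*1/24044 - 46345/((-418*11)) = -26863/24044 - 46345/(-4598) = -26863/24044 - 46345*(-1/4598) = -26863/24044 + 46345/4598 = 495401553/55277156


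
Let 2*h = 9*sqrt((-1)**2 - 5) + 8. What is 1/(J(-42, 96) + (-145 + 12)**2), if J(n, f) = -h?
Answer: 655/11583678 + I/34751034 ≈ 5.6545e-5 + 2.8776e-8*I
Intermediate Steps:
h = 4 + 9*I (h = (9*sqrt((-1)**2 - 5) + 8)/2 = (9*sqrt(1 - 5) + 8)/2 = (9*sqrt(-4) + 8)/2 = (9*(2*I) + 8)/2 = (18*I + 8)/2 = (8 + 18*I)/2 = 4 + 9*I ≈ 4.0 + 9.0*I)
J(n, f) = -4 - 9*I (J(n, f) = -(4 + 9*I) = -4 - 9*I)
1/(J(-42, 96) + (-145 + 12)**2) = 1/((-4 - 9*I) + (-145 + 12)**2) = 1/((-4 - 9*I) + (-133)**2) = 1/((-4 - 9*I) + 17689) = 1/(17685 - 9*I) = (17685 + 9*I)/312759306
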